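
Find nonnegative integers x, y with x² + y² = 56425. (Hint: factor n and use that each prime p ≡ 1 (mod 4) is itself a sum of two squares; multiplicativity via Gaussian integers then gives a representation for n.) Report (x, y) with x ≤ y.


Step 1: Factor n = 56425 = 5^2 · 37 · 61.
Step 2: Check the mod-4 condition on each prime factor: 5 ≡ 1 (mod 4), exponent 2; 37 ≡ 1 (mod 4), exponent 1; 61 ≡ 1 (mod 4), exponent 1.
All primes ≡ 3 (mod 4) appear to even exponent (or don't appear), so by the two-squares theorem n IS expressible as a sum of two squares.
Step 3: Build a representation. Group n = k² · m with k = 5 and m = 37 · 61 = 2257 (a product of primes ≡ 1 (mod 4)); a representation of m scales to one of n via (k·x)² + (k·y)² = k²(x² + y²). Each prime p ≡ 1 (mod 4) is itself a sum of two squares; find a² by testing p − a² for a perfect square:
  37: 37 − 1² = 36 = 6² ⇒ 37 = 1² + 6².
  61: 61 − 1² = 60, 61 − 2² = 57, 61 − 3² = 52, 61 − 4² = 45, 61 − 5² = 36 = 6² ⇒ 61 = 5² + 6².
  Combine using the Brahmagupta–Fibonacci identity (a² + b²)(c² + d²) = (ac − bd)² + (ad + bc)² = (ac + bd)² + (ad − bc)²:
  37 · 61 = 2257: from (1² + 6²)(5² + 6²), take (1·5 − 6·6, 1·6 + 6·5) = (5 − 36, 6 + 30) = (-31, 36); dropping signs (only squares matter) gives (31, 36); check 31² + 36² = 961 + 1296 = 2257 ✓.
  Scale by k = 5: (5·31, 5·36) = (155, 180).
Step 4: Order so x ≤ y and verify: 155² + 180² = 24025 + 32400 = 56425 = n. ✓

n = 56425 = 155² + 180² (one valid representation with x ≤ y).


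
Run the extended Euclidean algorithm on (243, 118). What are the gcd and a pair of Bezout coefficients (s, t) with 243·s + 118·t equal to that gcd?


Euclidean algorithm on (243, 118) — divide until remainder is 0:
  243 = 2 · 118 + 7
  118 = 16 · 7 + 6
  7 = 1 · 6 + 1
  6 = 6 · 1 + 0
gcd(243, 118) = 1.
Track Bezout coefficients alongside the remainders: start with r₀ = 243 = a·1 + b·0 (s = 1, t = 0) and r₁ = 118 = a·0 + b·1 (s = 0, t = 1); each new remainder r_{k+1} = r_{k-1} − q_k·r_k inherits s_{k+1} = s_{k-1} − q_k·s_k, t_{k+1} = t_{k-1} − q_k·t_k, so r_k = a·s_k + b·t_k at every step:
  q = 2: r = 7, s = 1 − 2·0 = 1, t = 0 − 2·1 = -2  (check: 243·1 + 118·(-2) = 7)
  q = 16: r = 6, s = 0 − 16·1 = -16, t = 1 − 16·(-2) = 33  (check: 243·(-16) + 118·33 = 6)
  q = 1: r = 1, s = 1 − 1·(-16) = 17, t = -2 − 1·33 = -35  (check: 243·17 + 118·(-35) = 1)
The row with r = 1 (the gcd) gives the Bezout coefficients s = 17, t = -35.
Result: 243 · (17) + 118 · (-35) = 1.

gcd(243, 118) = 1; s = 17, t = -35 (check: 243·17 + 118·(-35) = 1).


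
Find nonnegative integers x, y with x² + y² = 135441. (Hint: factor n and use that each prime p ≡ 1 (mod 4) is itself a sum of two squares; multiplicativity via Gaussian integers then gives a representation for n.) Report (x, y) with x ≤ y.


Step 1: Factor n = 135441 = 3^2 · 101 · 149.
Step 2: Check the mod-4 condition on each prime factor: 3 ≡ 3 (mod 4), exponent 2 (must be even); 101 ≡ 1 (mod 4), exponent 1; 149 ≡ 1 (mod 4), exponent 1.
All primes ≡ 3 (mod 4) appear to even exponent (or don't appear), so by the two-squares theorem n IS expressible as a sum of two squares.
Step 3: Build a representation. Group n = k² · m with k = 3 and m = 101 · 149 = 15049 (a product of primes ≡ 1 (mod 4)); a representation of m scales to one of n via (k·x)² + (k·y)² = k²(x² + y²). Each prime p ≡ 1 (mod 4) is itself a sum of two squares; find a² by testing p − a² for a perfect square:
  101: 101 − 1² = 100 = 10² ⇒ 101 = 1² + 10².
  149: 149 − 1² = 148, 149 − 2² = 145, 149 − 3² = 140, 149 − 4² = 133, 149 − 5² = 124, 149 − 6² = 113, 149 − 7² = 100 = 10² ⇒ 149 = 7² + 10².
  Combine using the Brahmagupta–Fibonacci identity (a² + b²)(c² + d²) = (ac − bd)² + (ad + bc)² = (ac + bd)² + (ad − bc)²:
  101 · 149 = 15049: from (1² + 10²)(7² + 10²), take (1·7 − 10·10, 1·10 + 10·7) = (7 − 100, 10 + 70) = (-93, 80); dropping signs (only squares matter) gives (93, 80); check 93² + 80² = 8649 + 6400 = 15049 ✓.
  Scale by k = 3: (3·93, 3·80) = (279, 240).
Step 4: Order so x ≤ y and verify: 240² + 279² = 57600 + 77841 = 135441 = n. ✓

n = 135441 = 240² + 279² (one valid representation with x ≤ y).


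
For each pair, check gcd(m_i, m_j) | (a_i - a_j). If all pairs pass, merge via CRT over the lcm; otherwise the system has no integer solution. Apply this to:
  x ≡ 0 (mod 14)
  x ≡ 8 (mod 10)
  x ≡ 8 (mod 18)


Moduli 14, 10, 18 are not pairwise coprime, so CRT works modulo lcm(m_i) when all pairwise compatibility conditions hold.
Pairwise compatibility: gcd(m_i, m_j) must divide a_i - a_j for every pair.
Merge one congruence at a time:
  Start: x ≡ 0 (mod 14).
  Combine with x ≡ 8 (mod 10): gcd(14, 10) = 2; 8 - 0 = 8, which IS divisible by 2, so compatible.
    Write x = 0 + 14·t and substitute into x ≡ 8 (mod 10): 14·t ≡ 8 − 0 = 8 (mod 10).
    Divide the congruence (and modulus) by g = 2: 7·t ≡ 4 (mod 5).
    Reduce coefficients mod 5: 2·t ≡ 4 (mod 5).
    The inverse of 2 mod 5 is 3 (since 2·3 = 6 = 1·5 + 1), so t ≡ 3·4 = 12 ≡ 2 (mod 5).
    Then x = 0 + 14·2 = 28, valid modulo lcm(14, 10) = 70: x ≡ 28 (mod 70).
  Combine with x ≡ 8 (mod 18): gcd(70, 18) = 2; 8 - 28 = -20, which IS divisible by 2, so compatible.
    Write x = 28 + 70·t and substitute into x ≡ 8 (mod 18): 70·t ≡ 8 − 28 = -20 (mod 18).
    Divide the congruence (and modulus) by g = 2: 35·t ≡ -10 (mod 9).
    Reduce coefficients mod 9: 8·t ≡ 8 (mod 9).
    The inverse of 8 mod 9 is 8 (since 8·8 = 64 = 7·9 + 1), so t ≡ 8·8 = 64 ≡ 1 (mod 9).
    Then x = 28 + 70·1 = 98, valid modulo lcm(70, 18) = 630: x ≡ 98 (mod 630).
Verify: 98 mod 14 = 0, 98 mod 10 = 8, 98 mod 18 = 8.

x ≡ 98 (mod 630).


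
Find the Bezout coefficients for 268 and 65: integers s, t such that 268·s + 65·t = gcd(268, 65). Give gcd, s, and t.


Euclidean algorithm on (268, 65) — divide until remainder is 0:
  268 = 4 · 65 + 8
  65 = 8 · 8 + 1
  8 = 8 · 1 + 0
gcd(268, 65) = 1.
Track Bezout coefficients alongside the remainders: start with r₀ = 268 = a·1 + b·0 (s = 1, t = 0) and r₁ = 65 = a·0 + b·1 (s = 0, t = 1); each new remainder r_{k+1} = r_{k-1} − q_k·r_k inherits s_{k+1} = s_{k-1} − q_k·s_k, t_{k+1} = t_{k-1} − q_k·t_k, so r_k = a·s_k + b·t_k at every step:
  q = 4: r = 8, s = 1 − 4·0 = 1, t = 0 − 4·1 = -4  (check: 268·1 + 65·(-4) = 8)
  q = 8: r = 1, s = 0 − 8·1 = -8, t = 1 − 8·(-4) = 33  (check: 268·(-8) + 65·33 = 1)
The row with r = 1 (the gcd) gives the Bezout coefficients s = -8, t = 33.
Result: 268 · (-8) + 65 · (33) = 1.

gcd(268, 65) = 1; s = -8, t = 33 (check: 268·(-8) + 65·33 = 1).


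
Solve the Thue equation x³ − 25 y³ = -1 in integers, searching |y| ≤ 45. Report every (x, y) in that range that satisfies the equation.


The equation is x³ - 25y³ = -1. For fixed y, x³ = 25·y³ − 1, so a solution requires the RHS to be a perfect cube.
Strategy: iterate y from -45 to 45, compute RHS = 25·y³ − 1, and check whether it is a (positive or negative) perfect cube.
Check small values of y:
  y = 0: RHS = -1 = (-1)³ ⇒ x = -1 works.
  y = 1: RHS = 24 is not a perfect cube.
  y = -1: RHS = -26 is not a perfect cube.
  y = 2: RHS = 199 is not a perfect cube.
  y = -2: RHS = -201 is not a perfect cube.
  y = 3: RHS = 674 is not a perfect cube.
  y = -3: RHS = -676 is not a perfect cube.
Continuing the search up to |y| = 45 finds no further solutions beyond those listed.
Collected solutions: (-1, 0).

Solutions (with |y| ≤ 45): (-1, 0).


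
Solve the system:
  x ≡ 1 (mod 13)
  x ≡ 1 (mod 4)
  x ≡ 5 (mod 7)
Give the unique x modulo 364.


Moduli 13, 4, 7 are pairwise coprime; by CRT there is a unique solution modulo M = 13 · 4 · 7 = 364.
Solve pairwise, accumulating the modulus:
  Start with x ≡ 1 (mod 13).
  Combine with x ≡ 1 (mod 4): since gcd(13, 4) = 1, we get a unique residue mod 52.
    Write x = 1 + 13·t and substitute into x ≡ 1 (mod 4): 13·t ≡ 1 − 1 = 0 (mod 4).
    Reduce coefficients mod 4: 1·t ≡ 0 (mod 4).
    So t ≡ 0 (mod 4).
    Then x = 1 + 13·0 = 1, valid modulo lcm(13, 4) = 52: x ≡ 1 (mod 52).
  Combine with x ≡ 5 (mod 7): since gcd(52, 7) = 1, we get a unique residue mod 364.
    Write x = 1 + 52·t and substitute into x ≡ 5 (mod 7): 52·t ≡ 5 − 1 = 4 (mod 7).
    Reduce coefficients mod 7: 3·t ≡ 4 (mod 7).
    The inverse of 3 mod 7 is 5 (since 3·5 = 15 = 2·7 + 1), so t ≡ 5·4 = 20 ≡ 6 (mod 7).
    Then x = 1 + 52·6 = 313, valid modulo lcm(52, 7) = 364: x ≡ 313 (mod 364).
Verify: 313 mod 13 = 1 ✓, 313 mod 4 = 1 ✓, 313 mod 7 = 5 ✓.

x ≡ 313 (mod 364).


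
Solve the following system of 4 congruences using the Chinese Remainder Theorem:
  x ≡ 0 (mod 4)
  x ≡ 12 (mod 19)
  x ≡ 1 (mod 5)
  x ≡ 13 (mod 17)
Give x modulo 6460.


Product of moduli M = 4 · 19 · 5 · 17 = 6460.
Merge one congruence at a time:
  Start: x ≡ 0 (mod 4).
  Combine with x ≡ 12 (mod 19); new modulus lcm = 76.
    Write x = 0 + 4·t and substitute into x ≡ 12 (mod 19): 4·t ≡ 12 − 0 = 12 (mod 19).
    The inverse of 4 mod 19 is 5 (since 4·5 = 20 = 1·19 + 1), so t ≡ 5·12 = 60 ≡ 3 (mod 19).
    Then x = 0 + 4·3 = 12, valid modulo lcm(4, 19) = 76: x ≡ 12 (mod 76).
  Combine with x ≡ 1 (mod 5); new modulus lcm = 380.
    Write x = 12 + 76·t and substitute into x ≡ 1 (mod 5): 76·t ≡ 1 − 12 = -11 (mod 5).
    Reduce coefficients mod 5: 1·t ≡ 4 (mod 5).
    So t ≡ 4 (mod 5).
    Then x = 12 + 76·4 = 316, valid modulo lcm(76, 5) = 380: x ≡ 316 (mod 380).
  Combine with x ≡ 13 (mod 17); new modulus lcm = 6460.
    Write x = 316 + 380·t and substitute into x ≡ 13 (mod 17): 380·t ≡ 13 − 316 = -303 (mod 17).
    Reduce coefficients mod 17: 6·t ≡ 3 (mod 17).
    The inverse of 6 mod 17 is 3 (since 6·3 = 18 = 1·17 + 1), so t ≡ 3·3 = 9 ≡ 9 (mod 17).
    Then x = 316 + 380·9 = 3736, valid modulo lcm(380, 17) = 6460: x ≡ 3736 (mod 6460).
Verify against each original: 3736 mod 4 = 0, 3736 mod 19 = 12, 3736 mod 5 = 1, 3736 mod 17 = 13.

x ≡ 3736 (mod 6460).


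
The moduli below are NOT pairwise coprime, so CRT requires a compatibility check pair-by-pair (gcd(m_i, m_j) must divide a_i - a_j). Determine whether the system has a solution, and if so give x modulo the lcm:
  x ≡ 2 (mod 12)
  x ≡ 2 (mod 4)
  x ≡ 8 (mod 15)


Moduli 12, 4, 15 are not pairwise coprime, so CRT works modulo lcm(m_i) when all pairwise compatibility conditions hold.
Pairwise compatibility: gcd(m_i, m_j) must divide a_i - a_j for every pair.
Merge one congruence at a time:
  Start: x ≡ 2 (mod 12).
  Combine with x ≡ 2 (mod 4): gcd(12, 4) = 4; 2 - 2 = 0, which IS divisible by 4, so compatible.
    Write x = 2 + 12·t and substitute into x ≡ 2 (mod 4): 12·t ≡ 2 − 2 = 0 (mod 4).
    Divide the congruence (and modulus) by g = 4: 3·t ≡ 0 (mod 1).
    Modulo 1 every t works; take t = 0.
    Then x = 2 + 12·0 = 2, valid modulo lcm(12, 4) = 12: x ≡ 2 (mod 12).
  Combine with x ≡ 8 (mod 15): gcd(12, 15) = 3; 8 - 2 = 6, which IS divisible by 3, so compatible.
    Write x = 2 + 12·t and substitute into x ≡ 8 (mod 15): 12·t ≡ 8 − 2 = 6 (mod 15).
    Divide the congruence (and modulus) by g = 3: 4·t ≡ 2 (mod 5).
    The inverse of 4 mod 5 is 4 (since 4·4 = 16 = 3·5 + 1), so t ≡ 4·2 = 8 ≡ 3 (mod 5).
    Then x = 2 + 12·3 = 38, valid modulo lcm(12, 15) = 60: x ≡ 38 (mod 60).
Verify: 38 mod 12 = 2, 38 mod 4 = 2, 38 mod 15 = 8.

x ≡ 38 (mod 60).


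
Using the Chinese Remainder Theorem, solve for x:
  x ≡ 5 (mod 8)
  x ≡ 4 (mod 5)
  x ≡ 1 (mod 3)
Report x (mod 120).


Moduli 8, 5, 3 are pairwise coprime; by CRT there is a unique solution modulo M = 8 · 5 · 3 = 120.
Solve pairwise, accumulating the modulus:
  Start with x ≡ 5 (mod 8).
  Combine with x ≡ 4 (mod 5): since gcd(8, 5) = 1, we get a unique residue mod 40.
    Write x = 5 + 8·t and substitute into x ≡ 4 (mod 5): 8·t ≡ 4 − 5 = -1 (mod 5).
    Reduce coefficients mod 5: 3·t ≡ 4 (mod 5).
    The inverse of 3 mod 5 is 2 (since 3·2 = 6 = 1·5 + 1), so t ≡ 2·4 = 8 ≡ 3 (mod 5).
    Then x = 5 + 8·3 = 29, valid modulo lcm(8, 5) = 40: x ≡ 29 (mod 40).
  Combine with x ≡ 1 (mod 3): since gcd(40, 3) = 1, we get a unique residue mod 120.
    Write x = 29 + 40·t and substitute into x ≡ 1 (mod 3): 40·t ≡ 1 − 29 = -28 (mod 3).
    Reduce coefficients mod 3: 1·t ≡ 2 (mod 3).
    So t ≡ 2 (mod 3).
    Then x = 29 + 40·2 = 109, valid modulo lcm(40, 3) = 120: x ≡ 109 (mod 120).
Verify: 109 mod 8 = 5 ✓, 109 mod 5 = 4 ✓, 109 mod 3 = 1 ✓.

x ≡ 109 (mod 120).


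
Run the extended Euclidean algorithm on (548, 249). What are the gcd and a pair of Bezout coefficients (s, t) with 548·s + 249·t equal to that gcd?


Euclidean algorithm on (548, 249) — divide until remainder is 0:
  548 = 2 · 249 + 50
  249 = 4 · 50 + 49
  50 = 1 · 49 + 1
  49 = 49 · 1 + 0
gcd(548, 249) = 1.
Track Bezout coefficients alongside the remainders: start with r₀ = 548 = a·1 + b·0 (s = 1, t = 0) and r₁ = 249 = a·0 + b·1 (s = 0, t = 1); each new remainder r_{k+1} = r_{k-1} − q_k·r_k inherits s_{k+1} = s_{k-1} − q_k·s_k, t_{k+1} = t_{k-1} − q_k·t_k, so r_k = a·s_k + b·t_k at every step:
  q = 2: r = 50, s = 1 − 2·0 = 1, t = 0 − 2·1 = -2  (check: 548·1 + 249·(-2) = 50)
  q = 4: r = 49, s = 0 − 4·1 = -4, t = 1 − 4·(-2) = 9  (check: 548·(-4) + 249·9 = 49)
  q = 1: r = 1, s = 1 − 1·(-4) = 5, t = -2 − 1·9 = -11  (check: 548·5 + 249·(-11) = 1)
The row with r = 1 (the gcd) gives the Bezout coefficients s = 5, t = -11.
Result: 548 · (5) + 249 · (-11) = 1.

gcd(548, 249) = 1; s = 5, t = -11 (check: 548·5 + 249·(-11) = 1).


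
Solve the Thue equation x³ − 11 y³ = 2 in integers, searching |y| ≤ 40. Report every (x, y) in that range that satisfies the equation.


The equation is x³ - 11y³ = 2. For fixed y, x³ = 11·y³ + 2, so a solution requires the RHS to be a perfect cube.
Strategy: iterate y from -40 to 40, compute RHS = 11·y³ + 2, and check whether it is a (positive or negative) perfect cube.
Check small values of y:
  y = 0: RHS = 2 is not a perfect cube.
  y = 1: RHS = 13 is not a perfect cube.
  y = -1: RHS = -9 is not a perfect cube.
  y = 2: RHS = 90 is not a perfect cube.
  y = -2: RHS = -86 is not a perfect cube.
  y = 3: RHS = 299 is not a perfect cube.
  y = -3: RHS = -295 is not a perfect cube.
Continuing the search up to |y| = 40 finds no solutions either.
No (x, y) in the scanned range satisfies the equation.

No integer solutions with |y| ≤ 40.


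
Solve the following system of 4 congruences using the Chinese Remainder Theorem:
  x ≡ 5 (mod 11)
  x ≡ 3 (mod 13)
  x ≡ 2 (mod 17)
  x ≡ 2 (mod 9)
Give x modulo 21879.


Product of moduli M = 11 · 13 · 17 · 9 = 21879.
Merge one congruence at a time:
  Start: x ≡ 5 (mod 11).
  Combine with x ≡ 3 (mod 13); new modulus lcm = 143.
    Write x = 5 + 11·t and substitute into x ≡ 3 (mod 13): 11·t ≡ 3 − 5 = -2 (mod 13).
    Reduce coefficients mod 13: 11·t ≡ 11 (mod 13).
    The inverse of 11 mod 13 is 6 (since 11·6 = 66 = 5·13 + 1), so t ≡ 6·11 = 66 ≡ 1 (mod 13).
    Then x = 5 + 11·1 = 16, valid modulo lcm(11, 13) = 143: x ≡ 16 (mod 143).
  Combine with x ≡ 2 (mod 17); new modulus lcm = 2431.
    Write x = 16 + 143·t and substitute into x ≡ 2 (mod 17): 143·t ≡ 2 − 16 = -14 (mod 17).
    Reduce coefficients mod 17: 7·t ≡ 3 (mod 17).
    The inverse of 7 mod 17 is 5 (since 7·5 = 35 = 2·17 + 1), so t ≡ 5·3 = 15 ≡ 15 (mod 17).
    Then x = 16 + 143·15 = 2161, valid modulo lcm(143, 17) = 2431: x ≡ 2161 (mod 2431).
  Combine with x ≡ 2 (mod 9); new modulus lcm = 21879.
    Write x = 2161 + 2431·t and substitute into x ≡ 2 (mod 9): 2431·t ≡ 2 − 2161 = -2159 (mod 9).
    Reduce coefficients mod 9: 1·t ≡ 1 (mod 9).
    So t ≡ 1 (mod 9).
    Then x = 2161 + 2431·1 = 4592, valid modulo lcm(2431, 9) = 21879: x ≡ 4592 (mod 21879).
Verify against each original: 4592 mod 11 = 5, 4592 mod 13 = 3, 4592 mod 17 = 2, 4592 mod 9 = 2.

x ≡ 4592 (mod 21879).


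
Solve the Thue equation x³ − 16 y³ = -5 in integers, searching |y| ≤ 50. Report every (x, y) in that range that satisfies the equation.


The equation is x³ - 16y³ = -5. For fixed y, x³ = 16·y³ − 5, so a solution requires the RHS to be a perfect cube.
Strategy: iterate y from -50 to 50, compute RHS = 16·y³ − 5, and check whether it is a (positive or negative) perfect cube.
Check small values of y:
  y = 0: RHS = -5 is not a perfect cube.
  y = 1: RHS = 11 is not a perfect cube.
  y = -1: RHS = -21 is not a perfect cube.
  y = 2: RHS = 123 is not a perfect cube.
  y = -2: RHS = -133 is not a perfect cube.
  y = 3: RHS = 427 is not a perfect cube.
  y = -3: RHS = -437 is not a perfect cube.
Continuing the search up to |y| = 50 finds no solutions either.
No (x, y) in the scanned range satisfies the equation.

No integer solutions with |y| ≤ 50.


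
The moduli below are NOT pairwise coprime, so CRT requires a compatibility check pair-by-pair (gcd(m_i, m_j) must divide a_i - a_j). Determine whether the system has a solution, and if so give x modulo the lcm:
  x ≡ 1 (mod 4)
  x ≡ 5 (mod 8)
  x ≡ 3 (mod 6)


Moduli 4, 8, 6 are not pairwise coprime, so CRT works modulo lcm(m_i) when all pairwise compatibility conditions hold.
Pairwise compatibility: gcd(m_i, m_j) must divide a_i - a_j for every pair.
Merge one congruence at a time:
  Start: x ≡ 1 (mod 4).
  Combine with x ≡ 5 (mod 8): gcd(4, 8) = 4; 5 - 1 = 4, which IS divisible by 4, so compatible.
    Write x = 1 + 4·t and substitute into x ≡ 5 (mod 8): 4·t ≡ 5 − 1 = 4 (mod 8).
    Divide the congruence (and modulus) by g = 4: 1·t ≡ 1 (mod 2).
    So t ≡ 1 (mod 2).
    Then x = 1 + 4·1 = 5, valid modulo lcm(4, 8) = 8: x ≡ 5 (mod 8).
  Combine with x ≡ 3 (mod 6): gcd(8, 6) = 2; 3 - 5 = -2, which IS divisible by 2, so compatible.
    Write x = 5 + 8·t and substitute into x ≡ 3 (mod 6): 8·t ≡ 3 − 5 = -2 (mod 6).
    Divide the congruence (and modulus) by g = 2: 4·t ≡ -1 (mod 3).
    Reduce coefficients mod 3: 1·t ≡ 2 (mod 3).
    So t ≡ 2 (mod 3).
    Then x = 5 + 8·2 = 21, valid modulo lcm(8, 6) = 24: x ≡ 21 (mod 24).
Verify: 21 mod 4 = 1, 21 mod 8 = 5, 21 mod 6 = 3.

x ≡ 21 (mod 24).


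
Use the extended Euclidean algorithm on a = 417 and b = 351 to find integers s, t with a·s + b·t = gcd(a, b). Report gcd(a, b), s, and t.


Euclidean algorithm on (417, 351) — divide until remainder is 0:
  417 = 1 · 351 + 66
  351 = 5 · 66 + 21
  66 = 3 · 21 + 3
  21 = 7 · 3 + 0
gcd(417, 351) = 3.
Track Bezout coefficients alongside the remainders: start with r₀ = 417 = a·1 + b·0 (s = 1, t = 0) and r₁ = 351 = a·0 + b·1 (s = 0, t = 1); each new remainder r_{k+1} = r_{k-1} − q_k·r_k inherits s_{k+1} = s_{k-1} − q_k·s_k, t_{k+1} = t_{k-1} − q_k·t_k, so r_k = a·s_k + b·t_k at every step:
  q = 1: r = 66, s = 1 − 1·0 = 1, t = 0 − 1·1 = -1  (check: 417·1 + 351·(-1) = 66)
  q = 5: r = 21, s = 0 − 5·1 = -5, t = 1 − 5·(-1) = 6  (check: 417·(-5) + 351·6 = 21)
  q = 3: r = 3, s = 1 − 3·(-5) = 16, t = -1 − 3·6 = -19  (check: 417·16 + 351·(-19) = 3)
The row with r = 3 (the gcd) gives the Bezout coefficients s = 16, t = -19.
Result: 417 · (16) + 351 · (-19) = 3.

gcd(417, 351) = 3; s = 16, t = -19 (check: 417·16 + 351·(-19) = 3).


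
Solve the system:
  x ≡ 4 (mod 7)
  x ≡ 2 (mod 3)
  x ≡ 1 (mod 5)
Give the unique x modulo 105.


Moduli 7, 3, 5 are pairwise coprime; by CRT there is a unique solution modulo M = 7 · 3 · 5 = 105.
Solve pairwise, accumulating the modulus:
  Start with x ≡ 4 (mod 7).
  Combine with x ≡ 2 (mod 3): since gcd(7, 3) = 1, we get a unique residue mod 21.
    Write x = 4 + 7·t and substitute into x ≡ 2 (mod 3): 7·t ≡ 2 − 4 = -2 (mod 3).
    Reduce coefficients mod 3: 1·t ≡ 1 (mod 3).
    So t ≡ 1 (mod 3).
    Then x = 4 + 7·1 = 11, valid modulo lcm(7, 3) = 21: x ≡ 11 (mod 21).
  Combine with x ≡ 1 (mod 5): since gcd(21, 5) = 1, we get a unique residue mod 105.
    Write x = 11 + 21·t and substitute into x ≡ 1 (mod 5): 21·t ≡ 1 − 11 = -10 (mod 5).
    Reduce coefficients mod 5: 1·t ≡ 0 (mod 5).
    So t ≡ 0 (mod 5).
    Then x = 11 + 21·0 = 11, valid modulo lcm(21, 5) = 105: x ≡ 11 (mod 105).
Verify: 11 mod 7 = 4 ✓, 11 mod 3 = 2 ✓, 11 mod 5 = 1 ✓.

x ≡ 11 (mod 105).


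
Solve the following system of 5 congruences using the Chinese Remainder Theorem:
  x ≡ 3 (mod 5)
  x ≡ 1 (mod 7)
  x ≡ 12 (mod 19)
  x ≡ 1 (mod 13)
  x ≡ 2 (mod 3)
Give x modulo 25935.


Product of moduli M = 5 · 7 · 19 · 13 · 3 = 25935.
Merge one congruence at a time:
  Start: x ≡ 3 (mod 5).
  Combine with x ≡ 1 (mod 7); new modulus lcm = 35.
    Write x = 3 + 5·t and substitute into x ≡ 1 (mod 7): 5·t ≡ 1 − 3 = -2 (mod 7).
    Reduce coefficients mod 7: 5·t ≡ 5 (mod 7).
    The inverse of 5 mod 7 is 3 (since 5·3 = 15 = 2·7 + 1), so t ≡ 3·5 = 15 ≡ 1 (mod 7).
    Then x = 3 + 5·1 = 8, valid modulo lcm(5, 7) = 35: x ≡ 8 (mod 35).
  Combine with x ≡ 12 (mod 19); new modulus lcm = 665.
    Write x = 8 + 35·t and substitute into x ≡ 12 (mod 19): 35·t ≡ 12 − 8 = 4 (mod 19).
    Reduce coefficients mod 19: 16·t ≡ 4 (mod 19).
    The inverse of 16 mod 19 is 6 (since 16·6 = 96 = 5·19 + 1), so t ≡ 6·4 = 24 ≡ 5 (mod 19).
    Then x = 8 + 35·5 = 183, valid modulo lcm(35, 19) = 665: x ≡ 183 (mod 665).
  Combine with x ≡ 1 (mod 13); new modulus lcm = 8645.
    Write x = 183 + 665·t and substitute into x ≡ 1 (mod 13): 665·t ≡ 1 − 183 = -182 (mod 13).
    Reduce coefficients mod 13: 2·t ≡ 0 (mod 13).
    The inverse of 2 mod 13 is 7 (since 2·7 = 14 = 1·13 + 1), so t ≡ 7·0 = 0 ≡ 0 (mod 13).
    Then x = 183 + 665·0 = 183, valid modulo lcm(665, 13) = 8645: x ≡ 183 (mod 8645).
  Combine with x ≡ 2 (mod 3); new modulus lcm = 25935.
    Write x = 183 + 8645·t and substitute into x ≡ 2 (mod 3): 8645·t ≡ 2 − 183 = -181 (mod 3).
    Reduce coefficients mod 3: 2·t ≡ 2 (mod 3).
    The inverse of 2 mod 3 is 2 (since 2·2 = 4 = 1·3 + 1), so t ≡ 2·2 = 4 ≡ 1 (mod 3).
    Then x = 183 + 8645·1 = 8828, valid modulo lcm(8645, 3) = 25935: x ≡ 8828 (mod 25935).
Verify against each original: 8828 mod 5 = 3, 8828 mod 7 = 1, 8828 mod 19 = 12, 8828 mod 13 = 1, 8828 mod 3 = 2.

x ≡ 8828 (mod 25935).


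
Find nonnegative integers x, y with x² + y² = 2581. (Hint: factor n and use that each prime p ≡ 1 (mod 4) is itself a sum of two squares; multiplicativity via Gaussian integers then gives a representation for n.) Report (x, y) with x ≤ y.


Step 1: Factor n = 2581 = 29 · 89.
Step 2: Check the mod-4 condition on each prime factor: 29 ≡ 1 (mod 4), exponent 1; 89 ≡ 1 (mod 4), exponent 1.
All primes ≡ 3 (mod 4) appear to even exponent (or don't appear), so by the two-squares theorem n IS expressible as a sum of two squares.
Step 3: Build a representation. Here n = 29 · 89 is a product of primes ≡ 1 (mod 4). Each prime p ≡ 1 (mod 4) is itself a sum of two squares; find a² by testing p − a² for a perfect square:
  29: 29 − 1² = 28, 29 − 2² = 25 = 5² ⇒ 29 = 2² + 5².
  89: 89 − 1² = 88, 89 − 2² = 85, 89 − 3² = 80, 89 − 4² = 73, 89 − 5² = 64 = 8² ⇒ 89 = 5² + 8².
  Combine using the Brahmagupta–Fibonacci identity (a² + b²)(c² + d²) = (ac − bd)² + (ad + bc)² = (ac + bd)² + (ad − bc)²:
  29 · 89 = 2581: from (2² + 5²)(5² + 8²), take (2·5 − 5·8, 2·8 + 5·5) = (10 − 40, 16 + 25) = (-30, 41); dropping signs (only squares matter) gives (30, 41); check 30² + 41² = 900 + 1681 = 2581 ✓.
Step 4: Order so x ≤ y and verify: 30² + 41² = 900 + 1681 = 2581 = n. ✓

n = 2581 = 30² + 41² (one valid representation with x ≤ y).


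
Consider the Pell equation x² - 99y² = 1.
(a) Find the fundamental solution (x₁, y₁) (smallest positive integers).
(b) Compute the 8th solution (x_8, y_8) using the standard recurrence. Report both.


Step 1: Find the fundamental solution (x₁, y₁) of x² - 99y² = 1.
  Expand √99 as a continued fraction. a₀ = ⌊√99⌋ = 9; iterate m_{k+1} = d_k·a_k − m_k, d_{k+1} = (99 − m_{k+1}²)/d_k, a_{k+1} = ⌊(a₀ + m_{k+1})/d_{k+1}⌋ (starting m₀ = 0, d₀ = 1), with convergents p_k = a_k·p_{k-1} + p_{k-2}, q_k = a_k·q_{k-1} + q_{k-2} (p₋₁ = 1, q₋₁ = 0):
  k = 0: a₀ = 9; p₀/q₀ = 9/1; p₀² − 99·q₀² = 81 − 99 = -18.
  k = 1: m = 9, d = 18, a = ⌊(9 + 9)/18⌋ = 1; p/q = (1·9 + 1)/(1·1 + 0) = 10/1; p² − 99·q² = 100 − 99 = 1.
  The first convergent with p² − 99·q² = 1 gives the fundamental solution (x₁, y₁) = (10, 1).
Step 2: Apply the recurrence (x_{n+1}, y_{n+1}) = (x₁x_n + 99y₁y_n, x₁y_n + y₁x_n) repeatedly.
  From (x_1, y_1) = (10, 1): x_2 = 10·10 + 99·1·1 = 199; y_2 = 10·1 + 1·10 = 20.
  From (x_2, y_2) = (199, 20): x_3 = 10·199 + 99·1·20 = 3970; y_3 = 10·20 + 1·199 = 399.
  From (x_3, y_3) = (3970, 399): x_4 = 10·3970 + 99·1·399 = 79201; y_4 = 10·399 + 1·3970 = 7960.
  From (x_4, y_4) = (79201, 7960): x_5 = 10·79201 + 99·1·7960 = 1580050; y_5 = 10·7960 + 1·79201 = 158801.
  From (x_5, y_5) = (1580050, 158801): x_6 = 10·1580050 + 99·1·158801 = 31521799; y_6 = 10·158801 + 1·1580050 = 3168060.
  From (x_6, y_6) = (31521799, 3168060): x_7 = 10·31521799 + 99·1·3168060 = 628855930; y_7 = 10·3168060 + 1·31521799 = 63202399.
  From (x_7, y_7) = (628855930, 63202399): x_8 = 10·628855930 + 99·1·63202399 = 12545596801; y_8 = 10·63202399 + 1·628855930 = 1260879920.
Step 3: Verify x_8² - 99·y_8² = 157391999093261433601 - 157391999093261433600 = 1 (should be 1). ✓

(x_1, y_1) = (10, 1); (x_8, y_8) = (12545596801, 1260879920).


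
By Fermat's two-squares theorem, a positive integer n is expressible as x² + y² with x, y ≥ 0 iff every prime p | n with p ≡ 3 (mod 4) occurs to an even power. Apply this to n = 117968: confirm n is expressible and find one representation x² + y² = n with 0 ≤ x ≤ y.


Step 1: Factor n = 117968 = 2^4 · 73 · 101.
Step 2: Check the mod-4 condition on each prime factor: 2 = 2 (special); 73 ≡ 1 (mod 4), exponent 1; 101 ≡ 1 (mod 4), exponent 1.
All primes ≡ 3 (mod 4) appear to even exponent (or don't appear), so by the two-squares theorem n IS expressible as a sum of two squares.
Step 3: Build a representation. Group n = k² · m with k = 4 and m = 73 · 101 = 7373 (a product of primes ≡ 1 (mod 4)); a representation of m scales to one of n via (k·x)² + (k·y)² = k²(x² + y²). Each prime p ≡ 1 (mod 4) is itself a sum of two squares; find a² by testing p − a² for a perfect square:
  73: 73 − 1² = 72, 73 − 2² = 69, 73 − 3² = 64 = 8² ⇒ 73 = 3² + 8².
  101: 101 − 1² = 100 = 10² ⇒ 101 = 1² + 10².
  Combine using the Brahmagupta–Fibonacci identity (a² + b²)(c² + d²) = (ac − bd)² + (ad + bc)² = (ac + bd)² + (ad − bc)²:
  73 · 101 = 7373: from (3² + 8²)(1² + 10²), take (3·1 − 8·10, 3·10 + 8·1) = (3 − 80, 30 + 8) = (-77, 38); dropping signs (only squares matter) gives (77, 38); check 77² + 38² = 5929 + 1444 = 7373 ✓.
  Scale by k = 4: (4·77, 4·38) = (308, 152).
Step 4: Order so x ≤ y and verify: 152² + 308² = 23104 + 94864 = 117968 = n. ✓

n = 117968 = 152² + 308² (one valid representation with x ≤ y).


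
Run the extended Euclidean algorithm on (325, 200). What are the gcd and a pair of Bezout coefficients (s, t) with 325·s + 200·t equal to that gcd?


Euclidean algorithm on (325, 200) — divide until remainder is 0:
  325 = 1 · 200 + 125
  200 = 1 · 125 + 75
  125 = 1 · 75 + 50
  75 = 1 · 50 + 25
  50 = 2 · 25 + 0
gcd(325, 200) = 25.
Track Bezout coefficients alongside the remainders: start with r₀ = 325 = a·1 + b·0 (s = 1, t = 0) and r₁ = 200 = a·0 + b·1 (s = 0, t = 1); each new remainder r_{k+1} = r_{k-1} − q_k·r_k inherits s_{k+1} = s_{k-1} − q_k·s_k, t_{k+1} = t_{k-1} − q_k·t_k, so r_k = a·s_k + b·t_k at every step:
  q = 1: r = 125, s = 1 − 1·0 = 1, t = 0 − 1·1 = -1  (check: 325·1 + 200·(-1) = 125)
  q = 1: r = 75, s = 0 − 1·1 = -1, t = 1 − 1·(-1) = 2  (check: 325·(-1) + 200·2 = 75)
  q = 1: r = 50, s = 1 − 1·(-1) = 2, t = -1 − 1·2 = -3  (check: 325·2 + 200·(-3) = 50)
  q = 1: r = 25, s = -1 − 1·2 = -3, t = 2 − 1·(-3) = 5  (check: 325·(-3) + 200·5 = 25)
The row with r = 25 (the gcd) gives the Bezout coefficients s = -3, t = 5.
Result: 325 · (-3) + 200 · (5) = 25.

gcd(325, 200) = 25; s = -3, t = 5 (check: 325·(-3) + 200·5 = 25).


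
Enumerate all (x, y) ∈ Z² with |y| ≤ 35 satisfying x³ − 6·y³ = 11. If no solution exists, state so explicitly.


The equation is x³ - 6y³ = 11. For fixed y, x³ = 6·y³ + 11, so a solution requires the RHS to be a perfect cube.
Strategy: iterate y from -35 to 35, compute RHS = 6·y³ + 11, and check whether it is a (positive or negative) perfect cube.
Check small values of y:
  y = 0: RHS = 11 is not a perfect cube.
  y = 1: RHS = 17 is not a perfect cube.
  y = -1: RHS = 5 is not a perfect cube.
  y = 2: RHS = 59 is not a perfect cube.
  y = -2: RHS = -37 is not a perfect cube.
  y = 3: RHS = 173 is not a perfect cube.
  y = -3: RHS = -151 is not a perfect cube.
Continuing the search up to |y| = 35 finds no solutions either.
No (x, y) in the scanned range satisfies the equation.

No integer solutions with |y| ≤ 35.


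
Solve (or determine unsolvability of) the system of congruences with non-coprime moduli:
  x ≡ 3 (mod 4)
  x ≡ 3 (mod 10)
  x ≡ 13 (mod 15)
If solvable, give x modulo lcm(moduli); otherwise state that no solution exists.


Moduli 4, 10, 15 are not pairwise coprime, so CRT works modulo lcm(m_i) when all pairwise compatibility conditions hold.
Pairwise compatibility: gcd(m_i, m_j) must divide a_i - a_j for every pair.
Merge one congruence at a time:
  Start: x ≡ 3 (mod 4).
  Combine with x ≡ 3 (mod 10): gcd(4, 10) = 2; 3 - 3 = 0, which IS divisible by 2, so compatible.
    Write x = 3 + 4·t and substitute into x ≡ 3 (mod 10): 4·t ≡ 3 − 3 = 0 (mod 10).
    Divide the congruence (and modulus) by g = 2: 2·t ≡ 0 (mod 5).
    The inverse of 2 mod 5 is 3 (since 2·3 = 6 = 1·5 + 1), so t ≡ 3·0 = 0 ≡ 0 (mod 5).
    Then x = 3 + 4·0 = 3, valid modulo lcm(4, 10) = 20: x ≡ 3 (mod 20).
  Combine with x ≡ 13 (mod 15): gcd(20, 15) = 5; 13 - 3 = 10, which IS divisible by 5, so compatible.
    Write x = 3 + 20·t and substitute into x ≡ 13 (mod 15): 20·t ≡ 13 − 3 = 10 (mod 15).
    Divide the congruence (and modulus) by g = 5: 4·t ≡ 2 (mod 3).
    Reduce coefficients mod 3: 1·t ≡ 2 (mod 3).
    So t ≡ 2 (mod 3).
    Then x = 3 + 20·2 = 43, valid modulo lcm(20, 15) = 60: x ≡ 43 (mod 60).
Verify: 43 mod 4 = 3, 43 mod 10 = 3, 43 mod 15 = 13.

x ≡ 43 (mod 60).


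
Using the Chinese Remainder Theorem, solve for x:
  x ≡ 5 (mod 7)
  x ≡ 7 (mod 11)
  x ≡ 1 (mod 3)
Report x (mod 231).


Moduli 7, 11, 3 are pairwise coprime; by CRT there is a unique solution modulo M = 7 · 11 · 3 = 231.
Solve pairwise, accumulating the modulus:
  Start with x ≡ 5 (mod 7).
  Combine with x ≡ 7 (mod 11): since gcd(7, 11) = 1, we get a unique residue mod 77.
    Write x = 5 + 7·t and substitute into x ≡ 7 (mod 11): 7·t ≡ 7 − 5 = 2 (mod 11).
    The inverse of 7 mod 11 is 8 (since 7·8 = 56 = 5·11 + 1), so t ≡ 8·2 = 16 ≡ 5 (mod 11).
    Then x = 5 + 7·5 = 40, valid modulo lcm(7, 11) = 77: x ≡ 40 (mod 77).
  Combine with x ≡ 1 (mod 3): since gcd(77, 3) = 1, we get a unique residue mod 231.
    Write x = 40 + 77·t and substitute into x ≡ 1 (mod 3): 77·t ≡ 1 − 40 = -39 (mod 3).
    Reduce coefficients mod 3: 2·t ≡ 0 (mod 3).
    The inverse of 2 mod 3 is 2 (since 2·2 = 4 = 1·3 + 1), so t ≡ 2·0 = 0 ≡ 0 (mod 3).
    Then x = 40 + 77·0 = 40, valid modulo lcm(77, 3) = 231: x ≡ 40 (mod 231).
Verify: 40 mod 7 = 5 ✓, 40 mod 11 = 7 ✓, 40 mod 3 = 1 ✓.

x ≡ 40 (mod 231).


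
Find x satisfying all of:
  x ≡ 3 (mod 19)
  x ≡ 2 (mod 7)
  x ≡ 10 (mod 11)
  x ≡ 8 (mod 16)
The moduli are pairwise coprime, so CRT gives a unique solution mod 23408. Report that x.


Product of moduli M = 19 · 7 · 11 · 16 = 23408.
Merge one congruence at a time:
  Start: x ≡ 3 (mod 19).
  Combine with x ≡ 2 (mod 7); new modulus lcm = 133.
    Write x = 3 + 19·t and substitute into x ≡ 2 (mod 7): 19·t ≡ 2 − 3 = -1 (mod 7).
    Reduce coefficients mod 7: 5·t ≡ 6 (mod 7).
    The inverse of 5 mod 7 is 3 (since 5·3 = 15 = 2·7 + 1), so t ≡ 3·6 = 18 ≡ 4 (mod 7).
    Then x = 3 + 19·4 = 79, valid modulo lcm(19, 7) = 133: x ≡ 79 (mod 133).
  Combine with x ≡ 10 (mod 11); new modulus lcm = 1463.
    Write x = 79 + 133·t and substitute into x ≡ 10 (mod 11): 133·t ≡ 10 − 79 = -69 (mod 11).
    Reduce coefficients mod 11: 1·t ≡ 8 (mod 11).
    So t ≡ 8 (mod 11).
    Then x = 79 + 133·8 = 1143, valid modulo lcm(133, 11) = 1463: x ≡ 1143 (mod 1463).
  Combine with x ≡ 8 (mod 16); new modulus lcm = 23408.
    Write x = 1143 + 1463·t and substitute into x ≡ 8 (mod 16): 1463·t ≡ 8 − 1143 = -1135 (mod 16).
    Reduce coefficients mod 16: 7·t ≡ 1 (mod 16).
    The inverse of 7 mod 16 is 7 (since 7·7 = 49 = 3·16 + 1), so t ≡ 7·1 = 7 ≡ 7 (mod 16).
    Then x = 1143 + 1463·7 = 11384, valid modulo lcm(1463, 16) = 23408: x ≡ 11384 (mod 23408).
Verify against each original: 11384 mod 19 = 3, 11384 mod 7 = 2, 11384 mod 11 = 10, 11384 mod 16 = 8.

x ≡ 11384 (mod 23408).


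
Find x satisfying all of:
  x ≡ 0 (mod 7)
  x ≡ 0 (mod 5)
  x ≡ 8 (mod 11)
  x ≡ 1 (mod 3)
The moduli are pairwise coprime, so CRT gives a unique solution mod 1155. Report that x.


Product of moduli M = 7 · 5 · 11 · 3 = 1155.
Merge one congruence at a time:
  Start: x ≡ 0 (mod 7).
  Combine with x ≡ 0 (mod 5); new modulus lcm = 35.
    Write x = 0 + 7·t and substitute into x ≡ 0 (mod 5): 7·t ≡ 0 − 0 = 0 (mod 5).
    Reduce coefficients mod 5: 2·t ≡ 0 (mod 5).
    The inverse of 2 mod 5 is 3 (since 2·3 = 6 = 1·5 + 1), so t ≡ 3·0 = 0 ≡ 0 (mod 5).
    Then x = 0 + 7·0 = 0, valid modulo lcm(7, 5) = 35: x ≡ 0 (mod 35).
  Combine with x ≡ 8 (mod 11); new modulus lcm = 385.
    Write x = 0 + 35·t and substitute into x ≡ 8 (mod 11): 35·t ≡ 8 − 0 = 8 (mod 11).
    Reduce coefficients mod 11: 2·t ≡ 8 (mod 11).
    The inverse of 2 mod 11 is 6 (since 2·6 = 12 = 1·11 + 1), so t ≡ 6·8 = 48 ≡ 4 (mod 11).
    Then x = 0 + 35·4 = 140, valid modulo lcm(35, 11) = 385: x ≡ 140 (mod 385).
  Combine with x ≡ 1 (mod 3); new modulus lcm = 1155.
    Write x = 140 + 385·t and substitute into x ≡ 1 (mod 3): 385·t ≡ 1 − 140 = -139 (mod 3).
    Reduce coefficients mod 3: 1·t ≡ 2 (mod 3).
    So t ≡ 2 (mod 3).
    Then x = 140 + 385·2 = 910, valid modulo lcm(385, 3) = 1155: x ≡ 910 (mod 1155).
Verify against each original: 910 mod 7 = 0, 910 mod 5 = 0, 910 mod 11 = 8, 910 mod 3 = 1.

x ≡ 910 (mod 1155).


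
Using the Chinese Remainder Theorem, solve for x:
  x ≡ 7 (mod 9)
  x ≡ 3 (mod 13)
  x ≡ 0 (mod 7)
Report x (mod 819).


Moduli 9, 13, 7 are pairwise coprime; by CRT there is a unique solution modulo M = 9 · 13 · 7 = 819.
Solve pairwise, accumulating the modulus:
  Start with x ≡ 7 (mod 9).
  Combine with x ≡ 3 (mod 13): since gcd(9, 13) = 1, we get a unique residue mod 117.
    Write x = 7 + 9·t and substitute into x ≡ 3 (mod 13): 9·t ≡ 3 − 7 = -4 (mod 13).
    Reduce coefficients mod 13: 9·t ≡ 9 (mod 13).
    The inverse of 9 mod 13 is 3 (since 9·3 = 27 = 2·13 + 1), so t ≡ 3·9 = 27 ≡ 1 (mod 13).
    Then x = 7 + 9·1 = 16, valid modulo lcm(9, 13) = 117: x ≡ 16 (mod 117).
  Combine with x ≡ 0 (mod 7): since gcd(117, 7) = 1, we get a unique residue mod 819.
    Write x = 16 + 117·t and substitute into x ≡ 0 (mod 7): 117·t ≡ 0 − 16 = -16 (mod 7).
    Reduce coefficients mod 7: 5·t ≡ 5 (mod 7).
    The inverse of 5 mod 7 is 3 (since 5·3 = 15 = 2·7 + 1), so t ≡ 3·5 = 15 ≡ 1 (mod 7).
    Then x = 16 + 117·1 = 133, valid modulo lcm(117, 7) = 819: x ≡ 133 (mod 819).
Verify: 133 mod 9 = 7 ✓, 133 mod 13 = 3 ✓, 133 mod 7 = 0 ✓.

x ≡ 133 (mod 819).


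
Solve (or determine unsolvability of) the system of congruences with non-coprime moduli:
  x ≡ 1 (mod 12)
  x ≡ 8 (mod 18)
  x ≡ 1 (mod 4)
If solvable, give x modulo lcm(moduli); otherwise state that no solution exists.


Moduli 12, 18, 4 are not pairwise coprime, so CRT works modulo lcm(m_i) when all pairwise compatibility conditions hold.
Pairwise compatibility: gcd(m_i, m_j) must divide a_i - a_j for every pair.
Merge one congruence at a time:
  Start: x ≡ 1 (mod 12).
  Combine with x ≡ 8 (mod 18): gcd(12, 18) = 6, and 8 - 1 = 7 is NOT divisible by 6.
    ⇒ system is inconsistent (no integer solution).

No solution (the system is inconsistent).


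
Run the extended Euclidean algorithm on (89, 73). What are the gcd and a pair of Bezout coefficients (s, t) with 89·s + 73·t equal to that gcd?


Euclidean algorithm on (89, 73) — divide until remainder is 0:
  89 = 1 · 73 + 16
  73 = 4 · 16 + 9
  16 = 1 · 9 + 7
  9 = 1 · 7 + 2
  7 = 3 · 2 + 1
  2 = 2 · 1 + 0
gcd(89, 73) = 1.
Track Bezout coefficients alongside the remainders: start with r₀ = 89 = a·1 + b·0 (s = 1, t = 0) and r₁ = 73 = a·0 + b·1 (s = 0, t = 1); each new remainder r_{k+1} = r_{k-1} − q_k·r_k inherits s_{k+1} = s_{k-1} − q_k·s_k, t_{k+1} = t_{k-1} − q_k·t_k, so r_k = a·s_k + b·t_k at every step:
  q = 1: r = 16, s = 1 − 1·0 = 1, t = 0 − 1·1 = -1  (check: 89·1 + 73·(-1) = 16)
  q = 4: r = 9, s = 0 − 4·1 = -4, t = 1 − 4·(-1) = 5  (check: 89·(-4) + 73·5 = 9)
  q = 1: r = 7, s = 1 − 1·(-4) = 5, t = -1 − 1·5 = -6  (check: 89·5 + 73·(-6) = 7)
  q = 1: r = 2, s = -4 − 1·5 = -9, t = 5 − 1·(-6) = 11  (check: 89·(-9) + 73·11 = 2)
  q = 3: r = 1, s = 5 − 3·(-9) = 32, t = -6 − 3·11 = -39  (check: 89·32 + 73·(-39) = 1)
The row with r = 1 (the gcd) gives the Bezout coefficients s = 32, t = -39.
Result: 89 · (32) + 73 · (-39) = 1.

gcd(89, 73) = 1; s = 32, t = -39 (check: 89·32 + 73·(-39) = 1).


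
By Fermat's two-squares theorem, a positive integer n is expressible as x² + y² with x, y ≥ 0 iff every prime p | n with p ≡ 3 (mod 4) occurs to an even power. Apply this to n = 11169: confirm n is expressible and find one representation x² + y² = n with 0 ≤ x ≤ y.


Step 1: Factor n = 11169 = 3^2 · 17 · 73.
Step 2: Check the mod-4 condition on each prime factor: 3 ≡ 3 (mod 4), exponent 2 (must be even); 17 ≡ 1 (mod 4), exponent 1; 73 ≡ 1 (mod 4), exponent 1.
All primes ≡ 3 (mod 4) appear to even exponent (or don't appear), so by the two-squares theorem n IS expressible as a sum of two squares.
Step 3: Build a representation. Group n = k² · m with k = 3 and m = 17 · 73 = 1241 (a product of primes ≡ 1 (mod 4)); a representation of m scales to one of n via (k·x)² + (k·y)² = k²(x² + y²). Each prime p ≡ 1 (mod 4) is itself a sum of two squares; find a² by testing p − a² for a perfect square:
  17: 17 − 1² = 16 = 4² ⇒ 17 = 1² + 4².
  73: 73 − 1² = 72, 73 − 2² = 69, 73 − 3² = 64 = 8² ⇒ 73 = 3² + 8².
  Combine using the Brahmagupta–Fibonacci identity (a² + b²)(c² + d²) = (ac − bd)² + (ad + bc)² = (ac + bd)² + (ad − bc)²:
  17 · 73 = 1241: from (1² + 4²)(3² + 8²), take (1·3 − 4·8, 1·8 + 4·3) = (3 − 32, 8 + 12) = (-29, 20); dropping signs (only squares matter) gives (29, 20); check 29² + 20² = 841 + 400 = 1241 ✓.
  Scale by k = 3: (3·29, 3·20) = (87, 60).
Step 4: Order so x ≤ y and verify: 60² + 87² = 3600 + 7569 = 11169 = n. ✓

n = 11169 = 60² + 87² (one valid representation with x ≤ y).


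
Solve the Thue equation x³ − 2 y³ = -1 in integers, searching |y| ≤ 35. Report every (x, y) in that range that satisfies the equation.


The equation is x³ - 2y³ = -1. For fixed y, x³ = 2·y³ − 1, so a solution requires the RHS to be a perfect cube.
Strategy: iterate y from -35 to 35, compute RHS = 2·y³ − 1, and check whether it is a (positive or negative) perfect cube.
Check small values of y:
  y = 0: RHS = -1 = (-1)³ ⇒ x = -1 works.
  y = 1: RHS = 1 = (1)³ ⇒ x = 1 works.
  y = -1: RHS = -3 is not a perfect cube.
  y = 2: RHS = 15 is not a perfect cube.
  y = -2: RHS = -17 is not a perfect cube.
  y = 3: RHS = 53 is not a perfect cube.
  y = -3: RHS = -55 is not a perfect cube.
Continuing the search up to |y| = 35 finds no further solutions beyond those listed.
Collected solutions: (-1, 0), (1, 1).

Solutions (with |y| ≤ 35): (-1, 0), (1, 1).
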